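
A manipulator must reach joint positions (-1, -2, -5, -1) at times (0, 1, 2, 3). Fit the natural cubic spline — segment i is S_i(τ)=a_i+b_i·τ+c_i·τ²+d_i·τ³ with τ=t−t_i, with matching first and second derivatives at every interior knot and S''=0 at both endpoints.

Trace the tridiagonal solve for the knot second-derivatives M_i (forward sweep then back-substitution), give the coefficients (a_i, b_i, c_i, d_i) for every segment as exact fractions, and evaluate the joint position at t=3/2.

  seg 0: a=-1 b=0 c=0 d=-1
  seg 1: a=-2 b=-3 c=-3 d=3
  seg 2: a=-5 b=0 c=6 d=-2
S(3/2) = -31/8

Δ: Δ0=-1, Δ1=-3, Δ2=4
row 1: diag=4, rhs=-12; c'=1/4, d'=-3
row 2: denom=4−1·1/4=15/4; d'=(42−1·-3)/(15/4)=12
back: M2=12
back: M1=-3−1/4·12=-6
M: M0=0, M1=-6, M2=12, M3=0
seg 0: a=-1, c=M0/2=0, d=(M1−M0)/(6·1)=-1, b=Δ0−h0·(2M0+M1)/6=0
seg 1: a=-2, c=M1/2=-3, d=(M2−M1)/(6·1)=3, b=Δ1−h1·(2M1+M2)/6=-3
seg 2: a=-5, c=M2/2=6, d=(M3−M2)/(6·1)=-2, b=Δ2−h2·(2M2+M3)/6=0
t_q=3/2 → seg 1, τ=1/2; S=-2+-3·τ+-3·τ²+3·τ³=-31/8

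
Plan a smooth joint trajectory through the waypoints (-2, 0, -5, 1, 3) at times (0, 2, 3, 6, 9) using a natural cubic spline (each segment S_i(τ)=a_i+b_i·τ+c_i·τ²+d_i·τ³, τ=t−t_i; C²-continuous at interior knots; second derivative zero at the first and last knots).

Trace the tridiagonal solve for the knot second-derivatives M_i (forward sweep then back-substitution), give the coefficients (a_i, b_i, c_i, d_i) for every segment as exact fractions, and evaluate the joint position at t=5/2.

Δ: Δ0=1, Δ1=-5, Δ2=2, Δ3=2/3
row 1: diag=6, rhs=-36; c'=1/6, d'=-6
row 2: denom=8−1·1/6=47/6; d'=(42−1·-6)/(47/6)=288/47
row 3: denom=12−3·18/47=510/47; d'=(-8−3·288/47)/(510/47)=-124/51
back: M3=-124/51
back: M2=288/47−18/47·-124/51=120/17
back: M1=-6−1/6·120/17=-122/17
M: M0=0, M1=-122/17, M2=120/17, M3=-124/51, M4=0
seg 0: a=-2, c=M0/2=0, d=(M1−M0)/(6·2)=-61/102, b=Δ0−h0·(2M0+M1)/6=173/51
seg 1: a=0, c=M1/2=-61/17, d=(M2−M1)/(6·1)=121/51, b=Δ1−h1·(2M1+M2)/6=-193/51
seg 2: a=-5, c=M2/2=60/17, d=(M3−M2)/(6·3)=-242/459, b=Δ2−h2·(2M2+M3)/6=-196/51
seg 3: a=1, c=M3/2=-62/51, d=(M4−M3)/(6·3)=62/459, b=Δ3−h3·(2M3+M4)/6=158/51
t_q=5/2 → seg 1, τ=1/2; S=0+-193/51·τ+-61/17·τ²+121/51·τ³=-339/136

  seg 0: a=-2 b=173/51 c=0 d=-61/102
  seg 1: a=0 b=-193/51 c=-61/17 d=121/51
  seg 2: a=-5 b=-196/51 c=60/17 d=-242/459
  seg 3: a=1 b=158/51 c=-62/51 d=62/459
S(5/2) = -339/136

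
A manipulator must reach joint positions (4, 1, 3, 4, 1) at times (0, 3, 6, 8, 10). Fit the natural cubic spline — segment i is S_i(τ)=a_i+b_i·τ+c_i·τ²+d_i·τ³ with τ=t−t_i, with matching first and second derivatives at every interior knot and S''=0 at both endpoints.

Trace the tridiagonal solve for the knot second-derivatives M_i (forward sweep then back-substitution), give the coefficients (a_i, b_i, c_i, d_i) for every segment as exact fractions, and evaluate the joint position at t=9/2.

  seg 0: a=4 b=-299/210 c=0 d=89/1890
  seg 1: a=1 b=-16/105 c=89/210 d=-19/378
  seg 2: a=3 b=31/30 c=-1/35 d=-5/42
  seg 3: a=4 b=-107/210 c=-26/35 d=13/105
S(9/2) = 871/560

Δ: Δ0=-1, Δ1=2/3, Δ2=1/2, Δ3=-3/2
row 1: diag=12, rhs=10; c'=1/4, d'=5/6
row 2: denom=10−3·1/4=37/4; d'=(-1−3·5/6)/(37/4)=-14/37
row 3: denom=8−2·8/37=280/37; d'=(-12−2·-14/37)/(280/37)=-52/35
back: M3=-52/35
back: M2=-14/37−8/37·-52/35=-2/35
back: M1=5/6−1/4·-2/35=89/105
M: M0=0, M1=89/105, M2=-2/35, M3=-52/35, M4=0
seg 0: a=4, c=M0/2=0, d=(M1−M0)/(6·3)=89/1890, b=Δ0−h0·(2M0+M1)/6=-299/210
seg 1: a=1, c=M1/2=89/210, d=(M2−M1)/(6·3)=-19/378, b=Δ1−h1·(2M1+M2)/6=-16/105
seg 2: a=3, c=M2/2=-1/35, d=(M3−M2)/(6·2)=-5/42, b=Δ2−h2·(2M2+M3)/6=31/30
seg 3: a=4, c=M3/2=-26/35, d=(M4−M3)/(6·2)=13/105, b=Δ3−h3·(2M3+M4)/6=-107/210
t_q=9/2 → seg 1, τ=3/2; S=1+-16/105·τ+89/210·τ²+-19/378·τ³=871/560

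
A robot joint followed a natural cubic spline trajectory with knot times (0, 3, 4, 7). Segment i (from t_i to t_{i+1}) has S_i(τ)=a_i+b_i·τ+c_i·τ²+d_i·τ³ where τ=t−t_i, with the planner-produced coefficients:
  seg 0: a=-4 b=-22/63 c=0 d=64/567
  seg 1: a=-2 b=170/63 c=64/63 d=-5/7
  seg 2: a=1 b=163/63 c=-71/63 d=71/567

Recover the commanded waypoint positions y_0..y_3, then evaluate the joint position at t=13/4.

y_0 = S_0(0) = a_0 = -4
y_1 = S_1(0) = a_1 = -2
y_2 = S_2(0) = a_2 = 1
y_3 = S_2(3) = 2
t_q=13/4 is in segment 1 (τ=1/4); S_1(τ)=-1711/1344

y_0=-4 y_1=-2 y_2=1 y_3=2
S(13/4) = -1711/1344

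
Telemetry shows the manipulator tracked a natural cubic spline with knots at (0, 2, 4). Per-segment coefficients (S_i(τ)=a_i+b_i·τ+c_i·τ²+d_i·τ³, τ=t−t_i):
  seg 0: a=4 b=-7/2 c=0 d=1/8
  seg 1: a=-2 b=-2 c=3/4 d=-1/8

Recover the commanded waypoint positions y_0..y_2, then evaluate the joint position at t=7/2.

y_0=4 y_1=-2 y_2=-4
S(7/2) = -239/64

y_0 = S_0(0) = a_0 = 4
y_1 = S_1(0) = a_1 = -2
y_2 = S_1(2) = -4
t_q=7/2 is in segment 1 (τ=3/2); S_1(τ)=-239/64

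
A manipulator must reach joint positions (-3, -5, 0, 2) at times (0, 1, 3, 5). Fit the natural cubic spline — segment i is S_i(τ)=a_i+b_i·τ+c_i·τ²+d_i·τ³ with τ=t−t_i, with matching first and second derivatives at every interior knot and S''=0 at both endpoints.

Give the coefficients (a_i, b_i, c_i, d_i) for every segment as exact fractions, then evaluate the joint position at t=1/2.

Δ: Δ0=-2, Δ1=5/2, Δ2=1
row 1: diag=6, rhs=27; c'=1/3, d'=9/2
row 2: denom=8−2·1/3=22/3; d'=(-9−2·9/2)/(22/3)=-27/11
back: M2=-27/11
back: M1=9/2−1/3·-27/11=117/22
M: M0=0, M1=117/22, M2=-27/11, M3=0
seg 0: a=-3, c=M0/2=0, d=(M1−M0)/(6·1)=39/44, b=Δ0−h0·(2M0+M1)/6=-127/44
seg 1: a=-5, c=M1/2=117/44, d=(M2−M1)/(6·2)=-57/88, b=Δ1−h1·(2M1+M2)/6=-5/22
seg 2: a=0, c=M2/2=-27/22, d=(M3−M2)/(6·2)=9/44, b=Δ2−h2·(2M2+M3)/6=29/11
t_q=1/2 → seg 0, τ=1/2; S=-3+-127/44·τ+0·τ²+39/44·τ³=-1525/352

  seg 0: a=-3 b=-127/44 c=0 d=39/44
  seg 1: a=-5 b=-5/22 c=117/44 d=-57/88
  seg 2: a=0 b=29/11 c=-27/22 d=9/44
S(1/2) = -1525/352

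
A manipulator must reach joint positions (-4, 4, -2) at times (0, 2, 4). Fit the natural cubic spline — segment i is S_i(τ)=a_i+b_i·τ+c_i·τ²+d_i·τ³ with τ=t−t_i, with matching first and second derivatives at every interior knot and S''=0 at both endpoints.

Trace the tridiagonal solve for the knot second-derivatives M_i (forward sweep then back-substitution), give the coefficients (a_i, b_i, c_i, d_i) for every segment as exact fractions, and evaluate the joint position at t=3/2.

Δ: Δ0=4, Δ1=-3
row 1: diag=8, rhs=-42; c'=1/4, d'=-21/4
back: M1=-21/4
M: M0=0, M1=-21/4, M2=0
seg 0: a=-4, c=M0/2=0, d=(M1−M0)/(6·2)=-7/16, b=Δ0−h0·(2M0+M1)/6=23/4
seg 1: a=4, c=M1/2=-21/8, d=(M2−M1)/(6·2)=7/16, b=Δ1−h1·(2M1+M2)/6=1/2
t_q=3/2 → seg 0, τ=3/2; S=-4+23/4·τ+0·τ²+-7/16·τ³=403/128

  seg 0: a=-4 b=23/4 c=0 d=-7/16
  seg 1: a=4 b=1/2 c=-21/8 d=7/16
S(3/2) = 403/128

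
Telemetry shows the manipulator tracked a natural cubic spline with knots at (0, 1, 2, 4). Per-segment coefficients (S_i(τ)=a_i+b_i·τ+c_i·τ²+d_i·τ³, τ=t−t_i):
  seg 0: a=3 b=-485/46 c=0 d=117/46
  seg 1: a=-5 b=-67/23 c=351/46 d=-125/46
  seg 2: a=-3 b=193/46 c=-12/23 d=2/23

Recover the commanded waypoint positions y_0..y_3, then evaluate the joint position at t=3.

y_0 = S_0(0) = a_0 = 3
y_1 = S_1(0) = a_1 = -5
y_2 = S_2(0) = a_2 = -3
y_3 = S_2(2) = 4
t_q=3 is in segment 2 (τ=1); S_2(τ)=35/46

y_0=3 y_1=-5 y_2=-3 y_3=4
S(3) = 35/46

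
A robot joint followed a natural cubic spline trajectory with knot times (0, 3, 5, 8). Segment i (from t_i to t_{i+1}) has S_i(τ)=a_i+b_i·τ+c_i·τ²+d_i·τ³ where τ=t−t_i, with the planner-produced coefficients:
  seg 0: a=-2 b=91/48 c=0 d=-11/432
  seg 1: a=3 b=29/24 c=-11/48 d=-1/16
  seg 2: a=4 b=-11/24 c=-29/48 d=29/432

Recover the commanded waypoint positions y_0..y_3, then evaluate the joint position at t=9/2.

y_0 = S_0(0) = a_0 = -2
y_1 = S_1(0) = a_1 = 3
y_2 = S_2(0) = a_2 = 4
y_3 = S_2(3) = -1
t_q=9/2 is in segment 1 (τ=3/2); S_1(τ)=523/128

y_0=-2 y_1=3 y_2=4 y_3=-1
S(9/2) = 523/128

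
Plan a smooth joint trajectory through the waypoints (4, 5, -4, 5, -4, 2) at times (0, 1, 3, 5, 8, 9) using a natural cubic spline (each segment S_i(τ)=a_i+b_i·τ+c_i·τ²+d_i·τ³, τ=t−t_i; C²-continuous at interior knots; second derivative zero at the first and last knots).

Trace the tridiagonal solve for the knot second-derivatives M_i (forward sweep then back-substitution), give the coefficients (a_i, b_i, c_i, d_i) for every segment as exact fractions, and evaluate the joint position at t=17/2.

Δ: Δ0=1, Δ1=-9/2, Δ2=9/2, Δ3=-3, Δ4=6
row 1: diag=6, rhs=-33; c'=1/3, d'=-11/2
row 2: denom=8−2·1/3=22/3; d'=(54−2·-11/2)/(22/3)=195/22
row 3: denom=10−2·3/11=104/11; d'=(-45−2·195/22)/(104/11)=-345/52
row 4: denom=8−3·33/104=733/104; d'=(54−3·-345/52)/(733/104)=7686/733
back: M4=7686/733
back: M3=-345/52−33/104·7686/733=-7302/733
back: M2=195/22−3/11·-7302/733=16977/1466
back: M1=-11/2−1/3·16977/1466=-6861/733
M: M0=0, M1=-6861/733, M2=16977/1466, M3=-7302/733, M4=7686/733, M5=0
seg 0: a=4, c=M0/2=0, d=(M1−M0)/(6·1)=-2287/1466, b=Δ0−h0·(2M0+M1)/6=3753/1466
seg 1: a=5, c=M1/2=-6861/1466, d=(M2−M1)/(6·2)=10233/5864, b=Δ1−h1·(2M1+M2)/6=-1554/733
seg 2: a=-4, c=M2/2=16977/2932, d=(M3−M2)/(6·2)=-10527/5864, b=Δ2−h2·(2M2+M3)/6=147/1466
seg 3: a=5, c=M3/2=-3651/733, d=(M4−M3)/(6·3)=2498/2199, b=Δ3−h3·(2M3+M4)/6=1260/733
seg 4: a=-4, c=M4/2=3843/733, d=(M5−M4)/(6·1)=-1281/733, b=Δ4−h4·(2M4+M5)/6=1836/733
t_q=17/2 → seg 4, τ=1/2; S=-4+1836/733·τ+3843/733·τ²+-1281/733·τ³=-9707/5864

  seg 0: a=4 b=3753/1466 c=0 d=-2287/1466
  seg 1: a=5 b=-1554/733 c=-6861/1466 d=10233/5864
  seg 2: a=-4 b=147/1466 c=16977/2932 d=-10527/5864
  seg 3: a=5 b=1260/733 c=-3651/733 d=2498/2199
  seg 4: a=-4 b=1836/733 c=3843/733 d=-1281/733
S(17/2) = -9707/5864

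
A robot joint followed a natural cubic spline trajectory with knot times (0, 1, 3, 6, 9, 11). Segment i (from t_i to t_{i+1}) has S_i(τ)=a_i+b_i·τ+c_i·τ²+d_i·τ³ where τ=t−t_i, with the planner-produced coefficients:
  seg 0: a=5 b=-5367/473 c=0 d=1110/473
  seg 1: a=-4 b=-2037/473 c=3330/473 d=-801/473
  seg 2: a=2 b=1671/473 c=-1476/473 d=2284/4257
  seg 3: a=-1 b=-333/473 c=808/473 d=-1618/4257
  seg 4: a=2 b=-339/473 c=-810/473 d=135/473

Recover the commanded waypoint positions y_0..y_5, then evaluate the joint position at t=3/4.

y_0=5 y_1=-4 y_2=2 y_3=-1 y_4=2 y_5=-4
S(3/4) = -38143/15136

y_0 = S_0(0) = a_0 = 5
y_1 = S_1(0) = a_1 = -4
y_2 = S_2(0) = a_2 = 2
y_3 = S_3(0) = a_3 = -1
y_4 = S_4(0) = a_4 = 2
y_5 = S_4(2) = -4
t_q=3/4 is in segment 0 (τ=3/4); S_0(τ)=-38143/15136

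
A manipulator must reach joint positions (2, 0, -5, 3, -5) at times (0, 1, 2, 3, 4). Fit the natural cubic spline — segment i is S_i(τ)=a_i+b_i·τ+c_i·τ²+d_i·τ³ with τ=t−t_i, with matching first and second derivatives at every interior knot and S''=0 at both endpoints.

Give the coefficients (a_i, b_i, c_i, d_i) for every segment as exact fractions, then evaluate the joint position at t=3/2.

  seg 0: a=2 b=1/56 c=0 d=-113/56
  seg 1: a=0 b=-169/28 c=-339/56 d=397/56
  seg 2: a=-5 b=25/8 c=213/14 d=-579/56
  seg 3: a=3 b=71/28 c=-885/56 d=295/56
S(3/2) = -1633/448

Δ: Δ0=-2, Δ1=-5, Δ2=8, Δ3=-8
row 1: diag=4, rhs=-18; c'=1/4, d'=-9/2
row 2: denom=4−1·1/4=15/4; d'=(78−1·-9/2)/(15/4)=22
row 3: denom=4−1·4/15=56/15; d'=(-96−1·22)/(56/15)=-885/28
back: M3=-885/28
back: M2=22−4/15·-885/28=213/7
back: M1=-9/2−1/4·213/7=-339/28
M: M0=0, M1=-339/28, M2=213/7, M3=-885/28, M4=0
seg 0: a=2, c=M0/2=0, d=(M1−M0)/(6·1)=-113/56, b=Δ0−h0·(2M0+M1)/6=1/56
seg 1: a=0, c=M1/2=-339/56, d=(M2−M1)/(6·1)=397/56, b=Δ1−h1·(2M1+M2)/6=-169/28
seg 2: a=-5, c=M2/2=213/14, d=(M3−M2)/(6·1)=-579/56, b=Δ2−h2·(2M2+M3)/6=25/8
seg 3: a=3, c=M3/2=-885/56, d=(M4−M3)/(6·1)=295/56, b=Δ3−h3·(2M3+M4)/6=71/28
t_q=3/2 → seg 1, τ=1/2; S=0+-169/28·τ+-339/56·τ²+397/56·τ³=-1633/448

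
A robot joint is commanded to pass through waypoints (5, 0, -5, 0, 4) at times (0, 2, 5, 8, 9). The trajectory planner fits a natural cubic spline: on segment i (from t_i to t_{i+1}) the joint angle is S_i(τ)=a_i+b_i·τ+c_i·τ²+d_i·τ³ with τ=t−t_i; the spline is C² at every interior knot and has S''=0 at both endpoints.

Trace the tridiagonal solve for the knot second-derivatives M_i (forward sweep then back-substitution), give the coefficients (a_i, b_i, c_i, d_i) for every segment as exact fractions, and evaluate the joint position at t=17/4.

  seg 0: a=5 b=-337/133 c=0 d=9/1064
  seg 1: a=0 b=-647/266 c=27/532 d=979/14364
  seg 2: a=-5 b=-153/532 c=265/399 d=-61/14364
  seg 3: a=0 b=953/266 c=333/532 d=-111/532
S(17/4) = -151155/34048

Δ: Δ0=-5/2, Δ1=-5/3, Δ2=5/3, Δ3=4
row 1: diag=10, rhs=5; c'=3/10, d'=1/2
row 2: denom=12−3·3/10=111/10; d'=(20−3·1/2)/(111/10)=5/3
row 3: denom=8−3·10/37=266/37; d'=(14−3·5/3)/(266/37)=333/266
back: M3=333/266
back: M2=5/3−10/37·333/266=530/399
back: M1=1/2−3/10·530/399=27/266
M: M0=0, M1=27/266, M2=530/399, M3=333/266, M4=0
seg 0: a=5, c=M0/2=0, d=(M1−M0)/(6·2)=9/1064, b=Δ0−h0·(2M0+M1)/6=-337/133
seg 1: a=0, c=M1/2=27/532, d=(M2−M1)/(6·3)=979/14364, b=Δ1−h1·(2M1+M2)/6=-647/266
seg 2: a=-5, c=M2/2=265/399, d=(M3−M2)/(6·3)=-61/14364, b=Δ2−h2·(2M2+M3)/6=-153/532
seg 3: a=0, c=M3/2=333/532, d=(M4−M3)/(6·1)=-111/532, b=Δ3−h3·(2M3+M4)/6=953/266
t_q=17/4 → seg 1, τ=9/4; S=0+-647/266·τ+27/532·τ²+979/14364·τ³=-151155/34048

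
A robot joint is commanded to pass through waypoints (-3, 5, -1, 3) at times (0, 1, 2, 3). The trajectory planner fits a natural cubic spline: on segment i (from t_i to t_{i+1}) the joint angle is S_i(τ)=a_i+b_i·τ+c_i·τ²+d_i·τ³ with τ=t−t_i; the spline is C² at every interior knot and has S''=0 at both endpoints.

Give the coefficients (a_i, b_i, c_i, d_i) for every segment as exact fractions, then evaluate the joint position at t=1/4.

  seg 0: a=-3 b=62/5 c=0 d=-22/5
  seg 1: a=5 b=-4/5 c=-66/5 d=8
  seg 2: a=-1 b=-16/5 c=54/5 d=-18/5
S(1/4) = 1/32

Δ: Δ0=8, Δ1=-6, Δ2=4
row 1: diag=4, rhs=-84; c'=1/4, d'=-21
row 2: denom=4−1·1/4=15/4; d'=(60−1·-21)/(15/4)=108/5
back: M2=108/5
back: M1=-21−1/4·108/5=-132/5
M: M0=0, M1=-132/5, M2=108/5, M3=0
seg 0: a=-3, c=M0/2=0, d=(M1−M0)/(6·1)=-22/5, b=Δ0−h0·(2M0+M1)/6=62/5
seg 1: a=5, c=M1/2=-66/5, d=(M2−M1)/(6·1)=8, b=Δ1−h1·(2M1+M2)/6=-4/5
seg 2: a=-1, c=M2/2=54/5, d=(M3−M2)/(6·1)=-18/5, b=Δ2−h2·(2M2+M3)/6=-16/5
t_q=1/4 → seg 0, τ=1/4; S=-3+62/5·τ+0·τ²+-22/5·τ³=1/32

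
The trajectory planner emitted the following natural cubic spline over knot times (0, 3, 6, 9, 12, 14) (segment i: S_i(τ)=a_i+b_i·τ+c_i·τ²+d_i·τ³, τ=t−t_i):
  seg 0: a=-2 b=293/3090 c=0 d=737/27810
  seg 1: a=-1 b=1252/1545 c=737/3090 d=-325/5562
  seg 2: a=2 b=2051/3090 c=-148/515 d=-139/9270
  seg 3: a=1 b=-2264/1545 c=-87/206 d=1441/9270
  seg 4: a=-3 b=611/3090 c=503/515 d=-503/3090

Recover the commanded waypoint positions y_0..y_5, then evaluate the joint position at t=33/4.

y_0 = S_0(0) = a_0 = -2
y_1 = S_1(0) = a_1 = -1
y_2 = S_2(0) = a_2 = 2
y_3 = S_3(0) = a_3 = 1
y_4 = S_4(0) = a_4 = -3
y_5 = S_4(2) = 0
t_q=33/4 is in segment 2 (τ=9/4); S_2(τ)=24625/13184

y_0=-2 y_1=-1 y_2=2 y_3=1 y_4=-3 y_5=0
S(33/4) = 24625/13184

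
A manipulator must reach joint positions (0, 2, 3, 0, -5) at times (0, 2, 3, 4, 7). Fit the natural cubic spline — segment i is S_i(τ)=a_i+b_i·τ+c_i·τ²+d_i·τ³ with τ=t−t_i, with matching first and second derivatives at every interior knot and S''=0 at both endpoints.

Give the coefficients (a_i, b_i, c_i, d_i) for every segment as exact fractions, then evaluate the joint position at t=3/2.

Δ: Δ0=1, Δ1=1, Δ2=-3, Δ3=-5/3
row 1: diag=6, rhs=0; c'=1/6, d'=0
row 2: denom=4−1·1/6=23/6; d'=(-24−1·0)/(23/6)=-144/23
row 3: denom=8−1·6/23=178/23; d'=(8−1·-144/23)/(178/23)=164/89
back: M3=164/89
back: M2=-144/23−6/23·164/89=-600/89
back: M1=0−1/6·-600/89=100/89
M: M0=0, M1=100/89, M2=-600/89, M3=164/89, M4=0
seg 0: a=0, c=M0/2=0, d=(M1−M0)/(6·2)=25/267, b=Δ0−h0·(2M0+M1)/6=167/267
seg 1: a=2, c=M1/2=50/89, d=(M2−M1)/(6·1)=-350/267, b=Δ1−h1·(2M1+M2)/6=467/267
seg 2: a=3, c=M2/2=-300/89, d=(M3−M2)/(6·1)=382/267, b=Δ2−h2·(2M2+M3)/6=-283/267
seg 3: a=0, c=M3/2=82/89, d=(M4−M3)/(6·3)=-82/801, b=Δ3−h3·(2M3+M4)/6=-937/267
t_q=3/2 → seg 0, τ=3/2; S=0+167/267·τ+0·τ²+25/267·τ³=893/712

  seg 0: a=0 b=167/267 c=0 d=25/267
  seg 1: a=2 b=467/267 c=50/89 d=-350/267
  seg 2: a=3 b=-283/267 c=-300/89 d=382/267
  seg 3: a=0 b=-937/267 c=82/89 d=-82/801
S(3/2) = 893/712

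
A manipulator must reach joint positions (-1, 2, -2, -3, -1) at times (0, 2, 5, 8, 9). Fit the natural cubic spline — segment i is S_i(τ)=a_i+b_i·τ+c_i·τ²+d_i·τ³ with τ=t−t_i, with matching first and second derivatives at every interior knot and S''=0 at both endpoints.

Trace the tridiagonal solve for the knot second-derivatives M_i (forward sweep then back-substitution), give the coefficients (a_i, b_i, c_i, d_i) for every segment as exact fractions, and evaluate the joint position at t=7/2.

  seg 0: a=-1 b=848/399 c=0 d=-499/3192
  seg 1: a=2 b=199/798 c=-499/532 d=655/4788
  seg 2: a=-2 b=-2689/1596 c=39/133 d=251/4788
  seg 3: a=-3 b=1189/798 c=407/532 d=-407/1596
S(7/2) = 441/608

Δ: Δ0=3/2, Δ1=-4/3, Δ2=-1/3, Δ3=2
row 1: diag=10, rhs=-17; c'=3/10, d'=-17/10
row 2: denom=12−3·3/10=111/10; d'=(6−3·-17/10)/(111/10)=1
row 3: denom=8−3·10/37=266/37; d'=(14−3·1)/(266/37)=407/266
back: M3=407/266
back: M2=1−10/37·407/266=78/133
back: M1=-17/10−3/10·78/133=-499/266
M: M0=0, M1=-499/266, M2=78/133, M3=407/266, M4=0
seg 0: a=-1, c=M0/2=0, d=(M1−M0)/(6·2)=-499/3192, b=Δ0−h0·(2M0+M1)/6=848/399
seg 1: a=2, c=M1/2=-499/532, d=(M2−M1)/(6·3)=655/4788, b=Δ1−h1·(2M1+M2)/6=199/798
seg 2: a=-2, c=M2/2=39/133, d=(M3−M2)/(6·3)=251/4788, b=Δ2−h2·(2M2+M3)/6=-2689/1596
seg 3: a=-3, c=M3/2=407/532, d=(M4−M3)/(6·1)=-407/1596, b=Δ3−h3·(2M3+M4)/6=1189/798
t_q=7/2 → seg 1, τ=3/2; S=2+199/798·τ+-499/532·τ²+655/4788·τ³=441/608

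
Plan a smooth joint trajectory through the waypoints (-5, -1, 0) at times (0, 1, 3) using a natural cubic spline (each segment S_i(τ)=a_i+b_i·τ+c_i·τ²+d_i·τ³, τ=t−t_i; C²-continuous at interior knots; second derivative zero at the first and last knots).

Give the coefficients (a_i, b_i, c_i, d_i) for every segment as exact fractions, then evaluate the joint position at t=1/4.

  seg 0: a=-5 b=55/12 c=0 d=-7/12
  seg 1: a=-1 b=17/6 c=-7/4 d=7/24
S(1/4) = -989/256

Δ: Δ0=4, Δ1=1/2
row 1: diag=6, rhs=-21; c'=1/3, d'=-7/2
back: M1=-7/2
M: M0=0, M1=-7/2, M2=0
seg 0: a=-5, c=M0/2=0, d=(M1−M0)/(6·1)=-7/12, b=Δ0−h0·(2M0+M1)/6=55/12
seg 1: a=-1, c=M1/2=-7/4, d=(M2−M1)/(6·2)=7/24, b=Δ1−h1·(2M1+M2)/6=17/6
t_q=1/4 → seg 0, τ=1/4; S=-5+55/12·τ+0·τ²+-7/12·τ³=-989/256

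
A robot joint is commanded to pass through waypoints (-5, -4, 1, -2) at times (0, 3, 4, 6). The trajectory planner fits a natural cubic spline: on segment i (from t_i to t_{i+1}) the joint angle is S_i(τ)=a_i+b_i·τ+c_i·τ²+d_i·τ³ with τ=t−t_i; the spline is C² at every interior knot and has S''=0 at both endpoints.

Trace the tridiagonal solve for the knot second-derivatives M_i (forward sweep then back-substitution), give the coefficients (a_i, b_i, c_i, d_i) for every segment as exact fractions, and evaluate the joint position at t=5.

  seg 0: a=-5 b=-527/282 c=0 d=23/94
  seg 1: a=-4 b=668/141 c=207/94 d=-547/282
  seg 2: a=1 b=937/282 c=-170/47 d=85/141
S(5) = 123/94

Δ: Δ0=1/3, Δ1=5, Δ2=-3/2
row 1: diag=8, rhs=28; c'=1/8, d'=7/2
row 2: denom=6−1·1/8=47/8; d'=(-39−1·7/2)/(47/8)=-340/47
back: M2=-340/47
back: M1=7/2−1/8·-340/47=207/47
M: M0=0, M1=207/47, M2=-340/47, M3=0
seg 0: a=-5, c=M0/2=0, d=(M1−M0)/(6·3)=23/94, b=Δ0−h0·(2M0+M1)/6=-527/282
seg 1: a=-4, c=M1/2=207/94, d=(M2−M1)/(6·1)=-547/282, b=Δ1−h1·(2M1+M2)/6=668/141
seg 2: a=1, c=M2/2=-170/47, d=(M3−M2)/(6·2)=85/141, b=Δ2−h2·(2M2+M3)/6=937/282
t_q=5 → seg 2, τ=1; S=1+937/282·τ+-170/47·τ²+85/141·τ³=123/94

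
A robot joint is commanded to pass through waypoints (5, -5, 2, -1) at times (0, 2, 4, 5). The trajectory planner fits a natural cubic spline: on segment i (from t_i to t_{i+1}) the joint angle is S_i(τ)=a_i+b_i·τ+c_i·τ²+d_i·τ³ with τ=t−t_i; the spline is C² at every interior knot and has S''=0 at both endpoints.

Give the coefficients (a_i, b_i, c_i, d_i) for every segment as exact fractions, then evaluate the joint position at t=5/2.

  seg 0: a=5 b=-87/11 c=0 d=8/11
  seg 1: a=-5 b=9/11 c=48/11 d=-133/88
  seg 2: a=2 b=3/22 c=-207/44 d=69/44
S(5/2) = -2597/704

Δ: Δ0=-5, Δ1=7/2, Δ2=-3
row 1: diag=8, rhs=51; c'=1/4, d'=51/8
row 2: denom=6−2·1/4=11/2; d'=(-39−2·51/8)/(11/2)=-207/22
back: M2=-207/22
back: M1=51/8−1/4·-207/22=96/11
M: M0=0, M1=96/11, M2=-207/22, M3=0
seg 0: a=5, c=M0/2=0, d=(M1−M0)/(6·2)=8/11, b=Δ0−h0·(2M0+M1)/6=-87/11
seg 1: a=-5, c=M1/2=48/11, d=(M2−M1)/(6·2)=-133/88, b=Δ1−h1·(2M1+M2)/6=9/11
seg 2: a=2, c=M2/2=-207/44, d=(M3−M2)/(6·1)=69/44, b=Δ2−h2·(2M2+M3)/6=3/22
t_q=5/2 → seg 1, τ=1/2; S=-5+9/11·τ+48/11·τ²+-133/88·τ³=-2597/704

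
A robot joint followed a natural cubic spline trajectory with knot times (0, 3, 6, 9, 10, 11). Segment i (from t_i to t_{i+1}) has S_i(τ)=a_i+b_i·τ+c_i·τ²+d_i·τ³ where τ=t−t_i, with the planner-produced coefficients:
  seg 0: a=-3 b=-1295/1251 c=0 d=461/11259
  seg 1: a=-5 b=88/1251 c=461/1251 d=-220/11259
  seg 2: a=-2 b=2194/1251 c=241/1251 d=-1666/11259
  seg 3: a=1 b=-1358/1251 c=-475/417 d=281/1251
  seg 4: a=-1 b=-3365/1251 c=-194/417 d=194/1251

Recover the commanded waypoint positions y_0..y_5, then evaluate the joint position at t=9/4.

y_0 = S_0(0) = a_0 = -3
y_1 = S_1(0) = a_1 = -5
y_2 = S_2(0) = a_2 = -2
y_3 = S_3(0) = a_3 = 1
y_4 = S_4(0) = a_4 = -1
y_5 = S_4(1) = -4
t_q=9/4 is in segment 0 (τ=9/4); S_0(τ)=-43259/8896

y_0=-3 y_1=-5 y_2=-2 y_3=1 y_4=-1 y_5=-4
S(9/4) = -43259/8896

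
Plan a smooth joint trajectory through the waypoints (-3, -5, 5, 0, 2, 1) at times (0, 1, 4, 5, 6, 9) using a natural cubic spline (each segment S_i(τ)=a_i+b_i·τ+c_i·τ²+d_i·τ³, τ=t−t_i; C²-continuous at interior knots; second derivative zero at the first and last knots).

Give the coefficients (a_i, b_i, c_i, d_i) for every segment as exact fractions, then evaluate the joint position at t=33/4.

Δ: Δ0=-2, Δ1=10/3, Δ2=-5, Δ3=2, Δ4=-1/3
row 1: diag=8, rhs=32; c'=3/8, d'=4
row 2: denom=8−3·3/8=55/8; d'=(-50−3·4)/(55/8)=-496/55
row 3: denom=4−1·8/55=212/55; d'=(42−1·-496/55)/(212/55)=1403/106
row 4: denom=8−1·55/212=1641/212; d'=(-14−1·1403/106)/(1641/212)=-5774/1641
back: M4=-5774/1641
back: M3=1403/106−55/212·-5774/1641=23218/1641
back: M2=-496/55−8/55·23218/1641=-18176/1641
back: M1=4−3/8·-18176/1641=4460/547
M: M0=0, M1=4460/547, M2=-18176/1641, M3=23218/1641, M4=-5774/1641, M5=0
seg 0: a=-3, c=M0/2=0, d=(M1−M0)/(6·1)=2230/1641, b=Δ0−h0·(2M0+M1)/6=-5512/1641
seg 1: a=-5, c=M1/2=2230/547, d=(M2−M1)/(6·3)=-15778/14769, b=Δ1−h1·(2M1+M2)/6=1178/1641
seg 2: a=5, c=M2/2=-9088/1641, d=(M3−M2)/(6·1)=6899/1641, b=Δ2−h2·(2M2+M3)/6=-6016/1641
seg 3: a=0, c=M3/2=11609/1641, d=(M4−M3)/(6·1)=-4832/1641, b=Δ3−h3·(2M3+M4)/6=-1165/547
seg 4: a=2, c=M4/2=-2887/1641, d=(M5−M4)/(6·3)=2887/14769, b=Δ4−h4·(2M4+M5)/6=5227/1641
t_q=33/4 → seg 4, τ=9/4; S=2+5227/1641·τ+-2887/1641·τ²+2887/14769·τ³=87065/35008

  seg 0: a=-3 b=-5512/1641 c=0 d=2230/1641
  seg 1: a=-5 b=1178/1641 c=2230/547 d=-15778/14769
  seg 2: a=5 b=-6016/1641 c=-9088/1641 d=6899/1641
  seg 3: a=0 b=-1165/547 c=11609/1641 d=-4832/1641
  seg 4: a=2 b=5227/1641 c=-2887/1641 d=2887/14769
S(33/4) = 87065/35008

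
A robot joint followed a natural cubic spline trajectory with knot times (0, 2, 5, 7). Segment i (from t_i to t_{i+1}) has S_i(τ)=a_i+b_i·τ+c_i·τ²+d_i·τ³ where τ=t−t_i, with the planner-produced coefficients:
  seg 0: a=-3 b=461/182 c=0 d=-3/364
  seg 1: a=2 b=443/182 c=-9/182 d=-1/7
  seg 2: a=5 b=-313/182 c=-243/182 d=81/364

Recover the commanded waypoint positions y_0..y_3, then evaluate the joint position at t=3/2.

y_0=-3 y_1=2 y_2=5 y_3=-2
S(3/2) = 321/416

y_0 = S_0(0) = a_0 = -3
y_1 = S_1(0) = a_1 = 2
y_2 = S_2(0) = a_2 = 5
y_3 = S_2(2) = -2
t_q=3/2 is in segment 0 (τ=3/2); S_0(τ)=321/416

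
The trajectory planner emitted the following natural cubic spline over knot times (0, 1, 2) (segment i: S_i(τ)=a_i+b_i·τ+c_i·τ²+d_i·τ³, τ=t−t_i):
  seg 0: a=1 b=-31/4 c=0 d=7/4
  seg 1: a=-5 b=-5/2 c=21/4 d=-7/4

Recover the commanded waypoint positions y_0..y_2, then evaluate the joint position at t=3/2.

y_0 = S_0(0) = a_0 = 1
y_1 = S_1(0) = a_1 = -5
y_2 = S_1(1) = -4
t_q=3/2 is in segment 1 (τ=1/2); S_1(τ)=-165/32

y_0=1 y_1=-5 y_2=-4
S(3/2) = -165/32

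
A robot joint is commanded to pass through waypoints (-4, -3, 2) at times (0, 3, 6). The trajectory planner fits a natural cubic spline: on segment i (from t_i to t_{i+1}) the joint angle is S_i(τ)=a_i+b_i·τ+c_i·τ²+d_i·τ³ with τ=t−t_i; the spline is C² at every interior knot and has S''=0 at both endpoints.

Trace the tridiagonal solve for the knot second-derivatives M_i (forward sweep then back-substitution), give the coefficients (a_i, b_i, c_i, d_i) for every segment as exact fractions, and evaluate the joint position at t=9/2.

  seg 0: a=-4 b=0 c=0 d=1/27
  seg 1: a=-3 b=1 c=1/3 d=-1/27
S(9/2) = -7/8

Δ: Δ0=1/3, Δ1=5/3
row 1: diag=12, rhs=8; c'=1/4, d'=2/3
back: M1=2/3
M: M0=0, M1=2/3, M2=0
seg 0: a=-4, c=M0/2=0, d=(M1−M0)/(6·3)=1/27, b=Δ0−h0·(2M0+M1)/6=0
seg 1: a=-3, c=M1/2=1/3, d=(M2−M1)/(6·3)=-1/27, b=Δ1−h1·(2M1+M2)/6=1
t_q=9/2 → seg 1, τ=3/2; S=-3+1·τ+1/3·τ²+-1/27·τ³=-7/8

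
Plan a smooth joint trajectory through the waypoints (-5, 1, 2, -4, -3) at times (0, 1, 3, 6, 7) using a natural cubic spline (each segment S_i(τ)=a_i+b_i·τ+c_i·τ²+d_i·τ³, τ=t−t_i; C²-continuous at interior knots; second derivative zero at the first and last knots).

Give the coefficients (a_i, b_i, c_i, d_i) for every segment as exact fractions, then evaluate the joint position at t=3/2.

Δ: Δ0=6, Δ1=1/2, Δ2=-2, Δ3=1
row 1: diag=6, rhs=-33; c'=1/3, d'=-11/2
row 2: denom=10−2·1/3=28/3; d'=(-15−2·-11/2)/(28/3)=-3/7
row 3: denom=8−3·9/28=197/28; d'=(18−3·-3/7)/(197/28)=540/197
back: M3=540/197
back: M2=-3/7−9/28·540/197=-258/197
back: M1=-11/2−1/3·-258/197=-1995/394
M: M0=0, M1=-1995/394, M2=-258/197, M3=540/197, M4=0
seg 0: a=-5, c=M0/2=0, d=(M1−M0)/(6·1)=-665/788, b=Δ0−h0·(2M0+M1)/6=5393/788
seg 1: a=1, c=M1/2=-1995/788, d=(M2−M1)/(6·2)=493/1576, b=Δ1−h1·(2M1+M2)/6=1699/394
seg 2: a=2, c=M2/2=-129/197, d=(M3−M2)/(6·3)=133/591, b=Δ2−h2·(2M2+M3)/6=-406/197
seg 3: a=-4, c=M3/2=270/197, d=(M4−M3)/(6·1)=-90/197, b=Δ3−h3·(2M3+M4)/6=17/197
t_q=3/2 → seg 1, τ=1/2; S=1+1699/394·τ+-1995/788·τ²+493/1576·τ³=32305/12608

  seg 0: a=-5 b=5393/788 c=0 d=-665/788
  seg 1: a=1 b=1699/394 c=-1995/788 d=493/1576
  seg 2: a=2 b=-406/197 c=-129/197 d=133/591
  seg 3: a=-4 b=17/197 c=270/197 d=-90/197
S(3/2) = 32305/12608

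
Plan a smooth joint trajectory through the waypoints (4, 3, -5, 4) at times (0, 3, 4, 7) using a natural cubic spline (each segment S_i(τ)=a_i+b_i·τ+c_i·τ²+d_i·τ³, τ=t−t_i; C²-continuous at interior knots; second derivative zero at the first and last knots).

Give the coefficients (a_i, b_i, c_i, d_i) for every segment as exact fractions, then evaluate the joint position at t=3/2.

  seg 0: a=4 b=28/9 c=0 d=-31/81
  seg 1: a=3 b=-65/9 c=-31/9 d=8/3
  seg 2: a=-5 b=-55/9 c=41/9 d=-41/81
S(3/2) = 59/8

Δ: Δ0=-1/3, Δ1=-8, Δ2=3
row 1: diag=8, rhs=-46; c'=1/8, d'=-23/4
row 2: denom=8−1·1/8=63/8; d'=(66−1·-23/4)/(63/8)=82/9
back: M2=82/9
back: M1=-23/4−1/8·82/9=-62/9
M: M0=0, M1=-62/9, M2=82/9, M3=0
seg 0: a=4, c=M0/2=0, d=(M1−M0)/(6·3)=-31/81, b=Δ0−h0·(2M0+M1)/6=28/9
seg 1: a=3, c=M1/2=-31/9, d=(M2−M1)/(6·1)=8/3, b=Δ1−h1·(2M1+M2)/6=-65/9
seg 2: a=-5, c=M2/2=41/9, d=(M3−M2)/(6·3)=-41/81, b=Δ2−h2·(2M2+M3)/6=-55/9
t_q=3/2 → seg 0, τ=3/2; S=4+28/9·τ+0·τ²+-31/81·τ³=59/8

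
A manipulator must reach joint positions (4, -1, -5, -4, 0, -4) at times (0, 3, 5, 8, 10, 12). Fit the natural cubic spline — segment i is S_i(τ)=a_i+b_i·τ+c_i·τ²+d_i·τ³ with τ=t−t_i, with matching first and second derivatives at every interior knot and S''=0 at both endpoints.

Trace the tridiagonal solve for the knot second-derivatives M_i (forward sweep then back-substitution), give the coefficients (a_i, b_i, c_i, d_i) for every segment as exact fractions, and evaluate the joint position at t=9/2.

Δ: Δ0=-5/3, Δ1=-2, Δ2=1/3, Δ3=2, Δ4=-2
row 1: diag=10, rhs=-2; c'=1/5, d'=-1/5
row 2: denom=10−2·1/5=48/5; d'=(14−2·-1/5)/(48/5)=3/2
row 3: denom=10−3·5/16=145/16; d'=(10−3·3/2)/(145/16)=88/145
row 4: denom=8−2·32/145=1096/145; d'=(-24−2·88/145)/(1096/145)=-457/137
back: M4=-457/137
back: M3=88/145−32/145·-457/137=184/137
back: M2=3/2−5/16·184/137=148/137
back: M1=-1/5−1/5·148/137=-57/137
M: M0=0, M1=-57/137, M2=148/137, M3=184/137, M4=-457/137, M5=0
seg 0: a=4, c=M0/2=0, d=(M1−M0)/(6·3)=-19/822, b=Δ0−h0·(2M0+M1)/6=-1199/822
seg 1: a=-1, c=M1/2=-57/274, d=(M2−M1)/(6·2)=205/1644, b=Δ1−h1·(2M1+M2)/6=-856/411
seg 2: a=-5, c=M2/2=74/137, d=(M3−M2)/(6·3)=2/137, b=Δ2−h2·(2M2+M3)/6=-583/411
seg 3: a=-4, c=M3/2=92/137, d=(M4−M3)/(6·2)=-641/1644, b=Δ3−h3·(2M3+M4)/6=911/411
seg 4: a=0, c=M4/2=-457/274, d=(M5−M4)/(6·2)=457/1644, b=Δ4−h4·(2M4+M5)/6=92/411
t_q=9/2 → seg 1, τ=3/2; S=-1+-856/411·τ+-57/274·τ²+205/1644·τ³=-18287/4384

  seg 0: a=4 b=-1199/822 c=0 d=-19/822
  seg 1: a=-1 b=-856/411 c=-57/274 d=205/1644
  seg 2: a=-5 b=-583/411 c=74/137 d=2/137
  seg 3: a=-4 b=911/411 c=92/137 d=-641/1644
  seg 4: a=0 b=92/411 c=-457/274 d=457/1644
S(9/2) = -18287/4384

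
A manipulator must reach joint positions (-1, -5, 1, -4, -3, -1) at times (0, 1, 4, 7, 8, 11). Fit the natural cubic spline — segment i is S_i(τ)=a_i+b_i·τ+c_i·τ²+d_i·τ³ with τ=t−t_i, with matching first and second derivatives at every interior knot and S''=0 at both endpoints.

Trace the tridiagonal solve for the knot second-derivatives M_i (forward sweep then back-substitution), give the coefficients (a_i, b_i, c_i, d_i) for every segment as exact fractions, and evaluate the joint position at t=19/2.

Δ: Δ0=-4, Δ1=2, Δ2=-5/3, Δ3=1, Δ4=2/3
row 1: diag=8, rhs=36; c'=3/8, d'=9/2
row 2: denom=12−3·3/8=87/8; d'=(-22−3·9/2)/(87/8)=-284/87
row 3: denom=8−3·8/29=208/29; d'=(16−3·-284/87)/(208/29)=187/52
row 4: denom=8−1·29/208=1635/208; d'=(-2−1·187/52)/(1635/208)=-388/545
back: M4=-388/545
back: M3=187/52−29/208·-388/545=2014/545
back: M2=-284/87−8/29·2014/545=-7004/1635
back: M1=9/2−3/8·-7004/1635=3328/545
M: M0=0, M1=3328/545, M2=-7004/1635, M3=2014/545, M4=-388/545, M5=0
seg 0: a=-1, c=M0/2=0, d=(M1−M0)/(6·1)=1664/1635, b=Δ0−h0·(2M0+M1)/6=-8204/1635
seg 1: a=-5, c=M1/2=1664/545, d=(M2−M1)/(6·3)=-8494/14715, b=Δ1−h1·(2M1+M2)/6=-3212/1635
seg 2: a=1, c=M2/2=-3502/1635, d=(M3−M2)/(6·3)=6523/14715, b=Δ2−h2·(2M2+M3)/6=1258/1635
seg 3: a=-4, c=M3/2=1007/545, d=(M4−M3)/(6·1)=-1201/1635, b=Δ3−h3·(2M3+M4)/6=-37/327
seg 4: a=-3, c=M4/2=-194/545, d=(M5−M4)/(6·3)=194/4905, b=Δ4−h4·(2M4+M5)/6=2254/1635
t_q=19/2 → seg 4, τ=3/2; S=-3+2254/1635·τ+-194/545·τ²+194/4905·τ³=-3487/2180

  seg 0: a=-1 b=-8204/1635 c=0 d=1664/1635
  seg 1: a=-5 b=-3212/1635 c=1664/545 d=-8494/14715
  seg 2: a=1 b=1258/1635 c=-3502/1635 d=6523/14715
  seg 3: a=-4 b=-37/327 c=1007/545 d=-1201/1635
  seg 4: a=-3 b=2254/1635 c=-194/545 d=194/4905
S(19/2) = -3487/2180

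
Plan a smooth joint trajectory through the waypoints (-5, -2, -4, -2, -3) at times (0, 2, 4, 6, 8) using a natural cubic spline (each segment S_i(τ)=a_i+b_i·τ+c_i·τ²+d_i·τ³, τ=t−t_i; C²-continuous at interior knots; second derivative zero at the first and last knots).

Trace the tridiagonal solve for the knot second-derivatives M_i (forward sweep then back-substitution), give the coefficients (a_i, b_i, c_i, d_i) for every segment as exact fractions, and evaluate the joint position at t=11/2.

  seg 0: a=-5 b=131/56 c=0 d=-47/224
  seg 1: a=-2 b=-5/28 c=-141/112 d=95/224
  seg 2: a=-4 b=-1/8 c=9/7 d=-81/224
  seg 3: a=-2 b=19/28 c=-99/112 d=33/224
S(11/2) = -4507/1792

Δ: Δ0=3/2, Δ1=-1, Δ2=1, Δ3=-1/2
row 1: diag=8, rhs=-15; c'=1/4, d'=-15/8
row 2: denom=8−2·1/4=15/2; d'=(12−2·-15/8)/(15/2)=21/10
row 3: denom=8−2·4/15=112/15; d'=(-9−2·21/10)/(112/15)=-99/56
back: M3=-99/56
back: M2=21/10−4/15·-99/56=18/7
back: M1=-15/8−1/4·18/7=-141/56
M: M0=0, M1=-141/56, M2=18/7, M3=-99/56, M4=0
seg 0: a=-5, c=M0/2=0, d=(M1−M0)/(6·2)=-47/224, b=Δ0−h0·(2M0+M1)/6=131/56
seg 1: a=-2, c=M1/2=-141/112, d=(M2−M1)/(6·2)=95/224, b=Δ1−h1·(2M1+M2)/6=-5/28
seg 2: a=-4, c=M2/2=9/7, d=(M3−M2)/(6·2)=-81/224, b=Δ2−h2·(2M2+M3)/6=-1/8
seg 3: a=-2, c=M3/2=-99/112, d=(M4−M3)/(6·2)=33/224, b=Δ3−h3·(2M3+M4)/6=19/28
t_q=11/2 → seg 2, τ=3/2; S=-4+-1/8·τ+9/7·τ²+-81/224·τ³=-4507/1792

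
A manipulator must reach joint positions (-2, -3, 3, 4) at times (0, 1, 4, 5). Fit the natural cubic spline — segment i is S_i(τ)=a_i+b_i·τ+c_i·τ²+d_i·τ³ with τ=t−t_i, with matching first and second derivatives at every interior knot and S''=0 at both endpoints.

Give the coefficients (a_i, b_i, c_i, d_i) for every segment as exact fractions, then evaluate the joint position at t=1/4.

  seg 0: a=-2 b=-82/55 c=0 d=27/55
  seg 1: a=-3 b=-1/55 c=81/55 d=-4/15
  seg 2: a=3 b=89/55 c=-51/55 d=17/55
S(1/4) = -1665/704

Δ: Δ0=-1, Δ1=2, Δ2=1
row 1: diag=8, rhs=18; c'=3/8, d'=9/4
row 2: denom=8−3·3/8=55/8; d'=(-6−3·9/4)/(55/8)=-102/55
back: M2=-102/55
back: M1=9/4−3/8·-102/55=162/55
M: M0=0, M1=162/55, M2=-102/55, M3=0
seg 0: a=-2, c=M0/2=0, d=(M1−M0)/(6·1)=27/55, b=Δ0−h0·(2M0+M1)/6=-82/55
seg 1: a=-3, c=M1/2=81/55, d=(M2−M1)/(6·3)=-4/15, b=Δ1−h1·(2M1+M2)/6=-1/55
seg 2: a=3, c=M2/2=-51/55, d=(M3−M2)/(6·1)=17/55, b=Δ2−h2·(2M2+M3)/6=89/55
t_q=1/4 → seg 0, τ=1/4; S=-2+-82/55·τ+0·τ²+27/55·τ³=-1665/704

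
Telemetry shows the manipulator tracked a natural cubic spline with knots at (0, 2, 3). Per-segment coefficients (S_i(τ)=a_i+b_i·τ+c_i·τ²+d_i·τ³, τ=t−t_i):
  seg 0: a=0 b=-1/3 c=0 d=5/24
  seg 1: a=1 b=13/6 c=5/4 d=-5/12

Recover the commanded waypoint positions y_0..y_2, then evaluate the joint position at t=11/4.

y_0=0 y_1=1 y_2=4
S(11/4) = 807/256

y_0 = S_0(0) = a_0 = 0
y_1 = S_1(0) = a_1 = 1
y_2 = S_1(1) = 4
t_q=11/4 is in segment 1 (τ=3/4); S_1(τ)=807/256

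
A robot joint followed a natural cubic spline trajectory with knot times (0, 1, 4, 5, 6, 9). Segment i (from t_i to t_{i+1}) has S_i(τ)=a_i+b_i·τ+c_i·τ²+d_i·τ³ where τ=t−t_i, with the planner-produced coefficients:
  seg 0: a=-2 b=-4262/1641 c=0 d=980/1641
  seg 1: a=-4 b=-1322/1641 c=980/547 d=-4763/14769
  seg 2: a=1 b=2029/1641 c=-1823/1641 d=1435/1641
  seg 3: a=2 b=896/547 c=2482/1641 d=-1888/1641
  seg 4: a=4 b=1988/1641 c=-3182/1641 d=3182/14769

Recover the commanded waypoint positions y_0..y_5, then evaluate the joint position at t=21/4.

y_0 = S_0(0) = a_0 = -2
y_1 = S_1(0) = a_1 = -4
y_2 = S_2(0) = a_2 = 1
y_3 = S_3(0) = a_3 = 2
y_4 = S_4(0) = a_4 = 4
y_5 = S_4(3) = -4
t_q=21/4 is in segment 3 (τ=1/4); S_3(τ)=10879/4376

y_0=-2 y_1=-4 y_2=1 y_3=2 y_4=4 y_5=-4
S(21/4) = 10879/4376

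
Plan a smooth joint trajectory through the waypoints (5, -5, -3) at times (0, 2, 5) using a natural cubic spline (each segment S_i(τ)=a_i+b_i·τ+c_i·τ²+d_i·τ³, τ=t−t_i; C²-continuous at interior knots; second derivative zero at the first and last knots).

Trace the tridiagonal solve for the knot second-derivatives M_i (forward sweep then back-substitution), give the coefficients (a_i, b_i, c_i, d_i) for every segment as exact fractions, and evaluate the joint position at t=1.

  seg 0: a=5 b=-92/15 c=0 d=17/60
  seg 1: a=-5 b=-41/15 c=17/10 d=-17/90
S(1) = -17/20

Δ: Δ0=-5, Δ1=2/3
row 1: diag=10, rhs=34; c'=3/10, d'=17/5
back: M1=17/5
M: M0=0, M1=17/5, M2=0
seg 0: a=5, c=M0/2=0, d=(M1−M0)/(6·2)=17/60, b=Δ0−h0·(2M0+M1)/6=-92/15
seg 1: a=-5, c=M1/2=17/10, d=(M2−M1)/(6·3)=-17/90, b=Δ1−h1·(2M1+M2)/6=-41/15
t_q=1 → seg 0, τ=1; S=5+-92/15·τ+0·τ²+17/60·τ³=-17/20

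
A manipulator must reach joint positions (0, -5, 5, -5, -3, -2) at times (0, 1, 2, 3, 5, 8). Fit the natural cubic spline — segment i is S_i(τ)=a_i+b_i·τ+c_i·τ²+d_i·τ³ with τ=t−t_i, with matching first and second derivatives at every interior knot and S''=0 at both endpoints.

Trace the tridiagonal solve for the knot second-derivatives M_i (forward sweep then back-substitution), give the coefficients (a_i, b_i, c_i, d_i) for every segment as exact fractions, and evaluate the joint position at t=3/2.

  seg 0: a=0 b=-6331/600 c=0 d=3331/600
  seg 1: a=-5 b=1831/300 c=3331/200 d=-1531/120
  seg 2: a=5 b=683/600 c=-1081/50 d=6289/600
  seg 3: a=-5 b=-3197/300 c=393/40 d=-1199/600
  seg 4: a=-3 b=1399/300 c=-433/200 d=433/1800
S(3/2) = 993/1600

Δ: Δ0=-5, Δ1=10, Δ2=-10, Δ3=1, Δ4=1/3
row 1: diag=4, rhs=90; c'=1/4, d'=45/2
row 2: denom=4−1·1/4=15/4; d'=(-120−1·45/2)/(15/4)=-38
row 3: denom=6−1·4/15=86/15; d'=(66−1·-38)/(86/15)=780/43
row 4: denom=10−2·15/43=400/43; d'=(-4−2·780/43)/(400/43)=-433/100
back: M4=-433/100
back: M3=780/43−15/43·-433/100=393/20
back: M2=-38−4/15·393/20=-1081/25
back: M1=45/2−1/4·-1081/25=3331/100
M: M0=0, M1=3331/100, M2=-1081/25, M3=393/20, M4=-433/100, M5=0
seg 0: a=0, c=M0/2=0, d=(M1−M0)/(6·1)=3331/600, b=Δ0−h0·(2M0+M1)/6=-6331/600
seg 1: a=-5, c=M1/2=3331/200, d=(M2−M1)/(6·1)=-1531/120, b=Δ1−h1·(2M1+M2)/6=1831/300
seg 2: a=5, c=M2/2=-1081/50, d=(M3−M2)/(6·1)=6289/600, b=Δ2−h2·(2M2+M3)/6=683/600
seg 3: a=-5, c=M3/2=393/40, d=(M4−M3)/(6·2)=-1199/600, b=Δ3−h3·(2M3+M4)/6=-3197/300
seg 4: a=-3, c=M4/2=-433/200, d=(M5−M4)/(6·3)=433/1800, b=Δ4−h4·(2M4+M5)/6=1399/300
t_q=3/2 → seg 1, τ=1/2; S=-5+1831/300·τ+3331/200·τ²+-1531/120·τ³=993/1600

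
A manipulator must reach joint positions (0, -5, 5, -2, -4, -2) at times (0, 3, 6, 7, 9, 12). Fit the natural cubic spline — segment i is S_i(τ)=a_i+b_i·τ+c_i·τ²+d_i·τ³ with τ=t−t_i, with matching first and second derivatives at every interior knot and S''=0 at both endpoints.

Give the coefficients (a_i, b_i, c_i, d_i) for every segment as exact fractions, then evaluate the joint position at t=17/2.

Δ: Δ0=-5/3, Δ1=10/3, Δ2=-7, Δ3=-1, Δ4=2/3
row 1: diag=12, rhs=30; c'=1/4, d'=5/2
row 2: denom=8−3·1/4=29/4; d'=(-62−3·5/2)/(29/4)=-278/29
row 3: denom=6−1·4/29=170/29; d'=(36−1·-278/29)/(170/29)=661/85
row 4: denom=10−2·29/85=792/85; d'=(10−2·661/85)/(792/85)=-59/99
back: M4=-59/99
back: M3=661/85−29/85·-59/99=790/99
back: M2=-278/29−4/29·790/99=-1058/99
back: M1=5/2−1/4·-1058/99=512/99
M: M0=0, M1=512/99, M2=-1058/99, M3=790/99, M4=-59/99, M5=0
seg 0: a=0, c=M0/2=0, d=(M1−M0)/(6·3)=256/891, b=Δ0−h0·(2M0+M1)/6=-421/99
seg 1: a=-5, c=M1/2=256/99, d=(M2−M1)/(6·3)=-785/891, b=Δ1−h1·(2M1+M2)/6=347/99
seg 2: a=5, c=M2/2=-529/99, d=(M3−M2)/(6·1)=28/9, b=Δ2−h2·(2M2+M3)/6=-472/99
seg 3: a=-2, c=M3/2=395/99, d=(M4−M3)/(6·2)=-283/396, b=Δ3−h3·(2M3+M4)/6=-202/33
seg 4: a=-4, c=M4/2=-59/198, d=(M5−M4)/(6·3)=59/1782, b=Δ4−h4·(2M4+M5)/6=125/99
t_q=17/2 → seg 3, τ=3/2; S=-2+-202/33·τ+395/99·τ²+-283/396·τ³=-1625/352

  seg 0: a=0 b=-421/99 c=0 d=256/891
  seg 1: a=-5 b=347/99 c=256/99 d=-785/891
  seg 2: a=5 b=-472/99 c=-529/99 d=28/9
  seg 3: a=-2 b=-202/33 c=395/99 d=-283/396
  seg 4: a=-4 b=125/99 c=-59/198 d=59/1782
S(17/2) = -1625/352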